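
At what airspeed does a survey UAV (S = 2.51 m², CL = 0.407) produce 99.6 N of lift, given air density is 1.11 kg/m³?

v = 13.3 m/s

L = ½ρv²S·CL ⇒ v = √(2L/(ρ·S·CL))
v = √(2 × 99.6 / (1.11 × 2.51 × 0.407)) = √175.7 = 13.3 m/s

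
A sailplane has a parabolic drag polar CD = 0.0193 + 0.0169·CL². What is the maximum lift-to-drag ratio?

For CD = CD0 + K·CL², (L/D)max occurs at CL* = √(CD0/K) and equals 1/(2√(K·CD0)).
(L/D)max = 1/(2√(0.0169 × 0.0193)) = 1/(2 × 0.01806) = 27.7

(L/D)max = 27.7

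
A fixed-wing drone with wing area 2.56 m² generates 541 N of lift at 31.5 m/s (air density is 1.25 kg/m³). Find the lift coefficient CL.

CL = 0.341

From L = ½ρv²S·CL, rearranging gives CL = 2L/(ρv²S).
CL = 2 × 541 / (1.25 × 31.5² × 2.56) = 0.341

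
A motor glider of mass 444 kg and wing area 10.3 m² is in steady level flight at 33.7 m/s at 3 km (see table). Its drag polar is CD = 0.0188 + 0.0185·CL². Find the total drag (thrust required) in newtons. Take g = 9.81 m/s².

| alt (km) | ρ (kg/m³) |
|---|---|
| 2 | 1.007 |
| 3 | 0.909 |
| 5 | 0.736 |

At 3 km, from the table: ρ = 0.909 kg/m³.
In steady level flight, lift balances weight: W = mg = 444 × 9.81 = 4355.6 N.
q = ½ρv² = ½ × 0.909 × 33.7² = 516.2 Pa.
Required CL = L/(qS) = 4355.6/(516.2·10.3) = 0.8193.
CD = 0.0188 + 0.0185 × 0.8193² = 0.03122.
D = q·S·CD = 516.2 × 10.3 × 0.03122 = 166 N

D = 166 N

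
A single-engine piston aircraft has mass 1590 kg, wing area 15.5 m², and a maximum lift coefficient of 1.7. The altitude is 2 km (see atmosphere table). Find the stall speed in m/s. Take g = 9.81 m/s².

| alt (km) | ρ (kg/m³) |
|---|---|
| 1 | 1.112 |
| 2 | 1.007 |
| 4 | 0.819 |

At 2 km, from the table: ρ = 1.007 kg/m³.
Stall occurs when L = W at CL,max. W = mg = 1590 × 9.81 = 15600 N.
From L = ½ρV²S·CL,max = W: V_stall = √(2W/(ρSCL,max)) = √(2·15600/(1.007·15.5·1.7))
V_stall = √1176 = 34.3 m/s

V_stall = 34.3 m/s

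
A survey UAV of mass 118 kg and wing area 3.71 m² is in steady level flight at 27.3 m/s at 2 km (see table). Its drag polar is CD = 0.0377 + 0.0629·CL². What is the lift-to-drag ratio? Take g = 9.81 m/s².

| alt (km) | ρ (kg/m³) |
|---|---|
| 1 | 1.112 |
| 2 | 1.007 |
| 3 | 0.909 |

At 2 km, from the table: ρ = 1.007 kg/m³.
Weight W = mg = 118 × 9.81 = 1157.6 N; in level flight L = W.
q = ½ρv² = ½ × 1.007 × 27.3² = 375.3 Pa.
CL = W/(q·S) = 1157.6 / (375.3 × 3.71) = 0.8315.
CD = 0.0377 + 0.0629 × 0.8315² = 0.08119.
L/D = CL/CD = 0.8315 / 0.08119 = 10.2

L/D = 10.2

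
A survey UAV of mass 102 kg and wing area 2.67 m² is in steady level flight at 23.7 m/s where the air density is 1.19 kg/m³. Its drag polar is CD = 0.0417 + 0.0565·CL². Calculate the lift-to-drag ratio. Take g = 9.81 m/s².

In steady level flight, lift balances weight: W = mg = 102 × 9.81 = 1000.6 N.
Dynamic pressure q = 0.5 × 1.19 × 23.7² = 334.2 Pa.
CL = 2W/(ρv²S) = 2×1000.6/(1.19×23.7²×2.67) = 1.121.
CD = 0.0417 + 0.0565 × 1.121² = 0.1127.
L/D = CL/CD = 1.121 / 0.1127 = 9.95

L/D = 9.95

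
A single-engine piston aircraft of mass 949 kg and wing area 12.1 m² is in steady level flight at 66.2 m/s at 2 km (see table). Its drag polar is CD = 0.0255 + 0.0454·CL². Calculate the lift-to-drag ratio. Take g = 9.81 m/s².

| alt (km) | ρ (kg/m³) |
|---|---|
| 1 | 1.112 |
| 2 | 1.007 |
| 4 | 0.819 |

At 2 km, from the table: ρ = 1.007 kg/m³.
Weight W = mg = 949 × 9.81 = 9309.7 N; in level flight L = W.
q = ½ρv² = ½ × 1.007 × 66.2² = 2207 Pa.
Required CL = L/(qS) = 9309.7/(2207·12.1) = 0.3487.
CD = 0.0255 + 0.0454 × 0.3487² = 0.03102.
L/D = CL/CD = 0.3487 / 0.03102 = 11.2

L/D = 11.2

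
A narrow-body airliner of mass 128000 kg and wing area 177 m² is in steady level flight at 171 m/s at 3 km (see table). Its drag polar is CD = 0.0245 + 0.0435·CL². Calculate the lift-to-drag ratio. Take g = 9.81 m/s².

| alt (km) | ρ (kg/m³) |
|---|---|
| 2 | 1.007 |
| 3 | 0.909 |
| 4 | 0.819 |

L/D = 14.5

At 3 km, from the table: ρ = 0.909 kg/m³.
Level flight ⇒ L = W = m·g = 128000 × 9.81 = 1.2557×10^6 N.
q = ½ρv² = ½ × 0.909 × 171² = 13290 Pa.
CL = W/(q·S) = 1.2557×10^6 / (13290 × 177) = 0.5338.
CD = 0.0245 + 0.0435 × 0.5338² = 0.0369.
L/D = CL/CD = 0.5338 / 0.0369 = 14.5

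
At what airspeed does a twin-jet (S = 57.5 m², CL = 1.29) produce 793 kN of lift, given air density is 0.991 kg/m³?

v = 147 m/s

L = ½ρv²S·CL ⇒ v = √(2L/(ρ·S·CL))
v = √(2 × 7.93×10^5 / (0.991 × 57.5 × 1.29)) = √21580 = 147 m/s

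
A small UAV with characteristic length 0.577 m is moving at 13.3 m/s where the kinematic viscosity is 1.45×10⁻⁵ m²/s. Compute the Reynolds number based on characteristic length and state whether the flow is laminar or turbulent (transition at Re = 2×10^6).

Re = v·c/ν = 13.3 × 0.577 / (1.45×10⁻⁵) = 5.29×10^5
Since 5.29×10^5 < 2×10^6, the flow is laminar.

Re = 5.29×10^5 (laminar)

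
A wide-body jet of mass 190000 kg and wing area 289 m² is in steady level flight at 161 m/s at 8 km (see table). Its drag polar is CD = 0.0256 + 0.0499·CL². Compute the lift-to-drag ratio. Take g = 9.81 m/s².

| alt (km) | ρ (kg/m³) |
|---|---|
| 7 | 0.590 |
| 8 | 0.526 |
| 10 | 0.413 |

At 8 km, from the table: ρ = 0.526 kg/m³.
In steady level flight, lift balances weight: W = mg = 190000 × 9.81 = 1.8639×10^6 N.
Dynamic pressure q = 0.5 × 0.526 × 161² = 6817 Pa.
CL = W/(q·S) = 1.8639×10^6 / (6817 × 289) = 0.9461.
CD = 0.0256 + 0.0499 × 0.9461² = 0.07026.
L/D = CL/CD = 0.9461 / 0.07026 = 13.5

L/D = 13.5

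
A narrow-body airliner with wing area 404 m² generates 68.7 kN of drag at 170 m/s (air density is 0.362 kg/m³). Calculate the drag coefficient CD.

CD = 0.0325

From D = ½ρv²S·CD, rearranging gives CD = 2D/(ρv²S).
CD = 2 × 68700 / (0.362 × 170² × 404) = 0.0325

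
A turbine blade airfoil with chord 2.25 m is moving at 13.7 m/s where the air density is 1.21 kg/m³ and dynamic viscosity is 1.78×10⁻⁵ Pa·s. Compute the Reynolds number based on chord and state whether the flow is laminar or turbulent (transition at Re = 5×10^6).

Re = ρ·v·c/μ = 1.21 × 13.7 × 2.25 / (1.78×10⁻⁵) = 2.1×10^6
Since 2.1×10^6 < 5×10^6, the flow is laminar.

Re = 2.1×10^6 (laminar)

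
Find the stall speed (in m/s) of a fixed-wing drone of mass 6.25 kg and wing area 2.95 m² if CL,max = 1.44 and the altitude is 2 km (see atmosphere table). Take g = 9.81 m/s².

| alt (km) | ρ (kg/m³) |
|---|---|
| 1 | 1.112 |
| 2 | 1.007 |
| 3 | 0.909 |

V_stall = 5.35 m/s

At 2 km, from the table: ρ = 1.007 kg/m³.
Weight W = mg = 6.25 × 9.81 = 61.31 N.
From L = ½ρV²S·CL,max = W: V_stall = √(2W/(ρSCL,max)) = √(2·61.31/(1.007·2.95·1.44))
V_stall = √28.67 = 5.35 m/s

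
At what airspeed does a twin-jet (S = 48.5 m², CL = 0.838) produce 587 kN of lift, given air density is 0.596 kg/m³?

L = ½ρv²S·CL ⇒ v = √(2L/(ρ·S·CL))
v = √(2 × 5.87×10^5 / (0.596 × 48.5 × 0.838)) = √48470 = 220 m/s

v = 220 m/s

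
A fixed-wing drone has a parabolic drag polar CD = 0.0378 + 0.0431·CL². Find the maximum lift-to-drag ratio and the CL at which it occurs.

For CD = CD0 + K·CL², (L/D)max occurs at CL* = √(CD0/K) and equals 1/(2√(K·CD0)).
(L/D)max = 1/(2√(0.0431 × 0.0378)) = 1/(2 × 0.04036) = 12.4
CL* = √(0.0378/0.0431) = 0.936

(L/D)max = 12.4, at CL = 0.936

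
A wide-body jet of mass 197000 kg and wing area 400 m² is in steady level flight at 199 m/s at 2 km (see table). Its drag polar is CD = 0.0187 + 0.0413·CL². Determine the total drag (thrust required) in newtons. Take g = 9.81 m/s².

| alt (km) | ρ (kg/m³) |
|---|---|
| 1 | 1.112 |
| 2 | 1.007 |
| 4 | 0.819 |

D = 1.68×10^5 N

At 2 km, from the table: ρ = 1.007 kg/m³.
Weight W = mg = 197000 × 9.81 = 1.9326×10^6 N; in level flight L = W.
Dynamic pressure q = 0.5 × 1.007 × 199² = 19940 Pa.
Required CL = L/(qS) = 1.9326×10^6/(19940·400) = 0.2423.
CD = 0.0187 + 0.0413 × 0.2423² = 0.02112.
D = q·S·CD = 19940 × 400 × 0.02112 = 1.685×10^5 N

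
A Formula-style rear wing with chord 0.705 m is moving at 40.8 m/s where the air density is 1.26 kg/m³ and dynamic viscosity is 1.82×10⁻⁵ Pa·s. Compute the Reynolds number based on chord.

Re = ρ·v·c/μ = 1.26 × 40.8 × 0.705 / (1.82×10⁻⁵) = 1.99×10^6

Re = 1.99×10^6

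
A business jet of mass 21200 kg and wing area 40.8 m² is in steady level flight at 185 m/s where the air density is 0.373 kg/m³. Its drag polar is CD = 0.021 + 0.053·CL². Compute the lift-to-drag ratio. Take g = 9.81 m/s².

Level flight ⇒ L = W = m·g = 21200 × 9.81 = 2.0797×10^5 N.
q = ½ρv² = ½ × 0.373 × 185² = 6383 Pa.
CL = 2W/(ρv²S) = 2×2.0797×10^5/(0.373×185²×40.8) = 0.7986.
CD = 0.021 + 0.053 × 0.7986² = 0.0548.
L/D = CL/CD = 0.7986 / 0.0548 = 14.6

L/D = 14.6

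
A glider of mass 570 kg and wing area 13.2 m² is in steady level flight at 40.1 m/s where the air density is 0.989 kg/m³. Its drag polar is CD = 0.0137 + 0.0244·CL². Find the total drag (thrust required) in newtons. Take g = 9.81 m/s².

In steady level flight, lift balances weight: W = mg = 570 × 9.81 = 5591.7 N.
Dynamic pressure q = 0.5 × 0.989 × 40.1² = 795.2 Pa.
CL = W/(q·S) = 5591.7 / (795.2 × 13.2) = 0.5327.
CD = 0.0137 + 0.0244 × 0.5327² = 0.02062.
D = q·S·CD = 795.2 × 13.2 × 0.02062 = 216.5 N

D = 216 N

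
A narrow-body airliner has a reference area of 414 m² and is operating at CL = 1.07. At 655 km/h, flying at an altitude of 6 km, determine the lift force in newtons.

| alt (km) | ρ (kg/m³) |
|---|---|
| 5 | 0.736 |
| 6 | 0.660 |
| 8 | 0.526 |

At 6 km, from the table: ρ = 0.660 kg/m³.
Convert speed: v = 655 km/h ÷ 3.6 = 181.9 m/s.
Dynamic pressure q = ½ρv² = ½ × 0.66 × 181.9² = 10920 Pa.
L = q·S·CL = 10920 × 414 × 1.07 = 4.84×10^6 N ≈ 4840 kN

L = 4.84×10^6 N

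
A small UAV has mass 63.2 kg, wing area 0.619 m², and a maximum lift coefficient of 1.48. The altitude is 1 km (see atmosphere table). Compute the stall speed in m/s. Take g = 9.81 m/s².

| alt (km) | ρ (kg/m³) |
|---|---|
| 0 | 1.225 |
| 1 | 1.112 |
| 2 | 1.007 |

At 1 km, from the table: ρ = 1.112 kg/m³.
Weight W = mg = 63.2 × 9.81 = 620 N.
From L = ½ρV²S·CL,max = W: V_stall = √(2W/(ρSCL,max)) = √(2·620/(1.112·0.619·1.48))
V_stall = √1217 = 34.9 m/s

V_stall = 34.9 m/s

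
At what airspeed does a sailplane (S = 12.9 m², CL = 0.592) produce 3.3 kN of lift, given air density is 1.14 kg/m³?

L = ½ρv²S·CL ⇒ v = √(2L/(ρ·S·CL))
v = √(2 × 3300 / (1.14 × 12.9 × 0.592)) = √758.1 = 27.5 m/s

v = 27.5 m/s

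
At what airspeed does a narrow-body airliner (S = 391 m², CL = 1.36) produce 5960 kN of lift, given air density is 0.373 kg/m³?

v = 245 m/s

L = ½ρv²S·CL ⇒ v = √(2L/(ρ·S·CL))
v = √(2 × 5.96×10^6 / (0.373 × 391 × 1.36)) = √60100 = 245 m/s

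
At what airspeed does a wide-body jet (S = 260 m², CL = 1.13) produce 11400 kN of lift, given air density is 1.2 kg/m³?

v = 254 m/s

L = ½ρv²S·CL ⇒ v = √(2L/(ρ·S·CL))
v = √(2 × 1.14×10^7 / (1.2 × 260 × 1.13)) = √64670 = 254 m/s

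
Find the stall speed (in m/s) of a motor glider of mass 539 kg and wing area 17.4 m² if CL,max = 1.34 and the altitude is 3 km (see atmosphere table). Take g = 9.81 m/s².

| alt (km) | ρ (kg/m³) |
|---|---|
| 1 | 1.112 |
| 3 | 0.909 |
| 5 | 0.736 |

At 3 km, from the table: ρ = 0.909 kg/m³.
Weight W = mg = 539 × 9.81 = 5288 N.
V_stall = √(2W/(ρ·S·CL,max)) = √(2 × 5288 / (0.909 × 17.4 × 1.34))
V_stall = √499 = 22.3 m/s

V_stall = 22.3 m/s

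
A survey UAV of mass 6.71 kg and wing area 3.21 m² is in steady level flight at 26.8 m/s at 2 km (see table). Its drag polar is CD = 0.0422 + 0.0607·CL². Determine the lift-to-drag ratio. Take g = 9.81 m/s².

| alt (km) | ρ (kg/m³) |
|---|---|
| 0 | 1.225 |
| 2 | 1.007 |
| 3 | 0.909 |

L/D = 1.34

At 2 km, from the table: ρ = 1.007 kg/m³.
Weight W = mg = 6.71 × 9.81 = 65.825 N; in level flight L = W.
q = ½ρv² = ½ × 1.007 × 26.8² = 361.6 Pa.
CL = 2W/(ρv²S) = 2×65.825/(1.007×26.8²×3.21) = 0.0567.
CD = 0.0422 + 0.0607 × 0.0567² = 0.0424.
L/D = CL/CD = 0.0567 / 0.0424 = 1.34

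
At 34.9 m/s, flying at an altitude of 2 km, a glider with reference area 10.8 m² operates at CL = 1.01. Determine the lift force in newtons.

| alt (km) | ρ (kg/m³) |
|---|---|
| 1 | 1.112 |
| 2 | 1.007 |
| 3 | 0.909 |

At 2 km, from the table: ρ = 1.007 kg/m³.
Dynamic pressure q = ½ρv² = ½ × 1.007 × 34.9² = 613.3 Pa.
L = q·S·CL = 613.3 × 10.8 × 1.01 = 6690 N ≈ 6.69 kN

L = 6690 N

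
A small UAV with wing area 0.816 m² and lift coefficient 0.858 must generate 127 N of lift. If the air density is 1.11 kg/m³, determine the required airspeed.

L = ½ρv²S·CL ⇒ v = √(2L/(ρ·S·CL))
v = √(2 × 127 / (1.11 × 0.816 × 0.858)) = √326.8 = 18.1 m/s

v = 18.1 m/s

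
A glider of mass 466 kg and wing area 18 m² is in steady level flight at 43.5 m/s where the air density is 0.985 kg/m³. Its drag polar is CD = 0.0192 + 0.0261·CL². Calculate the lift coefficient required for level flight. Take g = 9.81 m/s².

Weight W = mg = 466 × 9.81 = 4571.5 N; in level flight L = W.
Dynamic pressure q = 0.5 × 0.985 × 43.5² = 931.9 Pa.
CL = 2W/(ρv²S) = 2×4571.5/(0.985×43.5²×18) = 0.2725.

CL = 0.273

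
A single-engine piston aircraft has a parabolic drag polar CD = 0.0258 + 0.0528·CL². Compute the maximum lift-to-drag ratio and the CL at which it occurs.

For CD = CD0 + K·CL², (L/D)max occurs at CL* = √(CD0/K) and equals 1/(2√(K·CD0)).
(L/D)max = 1/(2√(0.0528 × 0.0258)) = 1/(2 × 0.03691) = 13.5
CL* = √(0.0258/0.0528) = 0.699

(L/D)max = 13.5, at CL = 0.699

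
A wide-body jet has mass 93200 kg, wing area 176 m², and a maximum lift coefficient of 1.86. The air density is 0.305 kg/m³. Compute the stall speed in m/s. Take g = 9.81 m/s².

V_stall = 135 m/s

Weight W = mg = 93200 × 9.81 = 9.143×10^5 N.
From L = ½ρV²S·CL,max = W: V_stall = √(2W/(ρSCL,max)) = √(2·9.143×10^5/(0.305·176·1.86))
V_stall = √18310 = 135 m/s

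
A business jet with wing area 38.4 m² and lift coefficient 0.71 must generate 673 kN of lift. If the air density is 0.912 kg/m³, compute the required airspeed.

v = 233 m/s

L = ½ρv²S·CL ⇒ v = √(2L/(ρ·S·CL))
v = √(2 × 6.73×10^5 / (0.912 × 38.4 × 0.71)) = √54130 = 233 m/s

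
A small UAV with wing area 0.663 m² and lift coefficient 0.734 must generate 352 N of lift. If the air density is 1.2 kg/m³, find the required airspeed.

v = 34.7 m/s

L = ½ρv²S·CL ⇒ v = √(2L/(ρ·S·CL))
v = √(2 × 352 / (1.2 × 0.663 × 0.734)) = √1206 = 34.7 m/s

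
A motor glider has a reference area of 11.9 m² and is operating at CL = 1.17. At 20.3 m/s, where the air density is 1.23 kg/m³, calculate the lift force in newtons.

L = 3530 N

L = ½ρv²S·CL = ½ × 1.23 × 20.3² × 11.9 × 1.17 = 3530 N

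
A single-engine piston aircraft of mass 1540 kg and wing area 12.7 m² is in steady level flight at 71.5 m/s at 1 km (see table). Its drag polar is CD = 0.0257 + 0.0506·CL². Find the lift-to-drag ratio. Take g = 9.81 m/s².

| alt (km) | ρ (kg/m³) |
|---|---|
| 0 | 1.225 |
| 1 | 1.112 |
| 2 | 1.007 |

At 1 km, from the table: ρ = 1.112 kg/m³.
Weight W = mg = 1540 × 9.81 = 15107 N; in level flight L = W.
Dynamic pressure q = 0.5 × 1.112 × 71.5² = 2842 Pa.
Required CL = L/(qS) = 15107/(2842·12.7) = 0.4185.
CD = 0.0257 + 0.0506 × 0.4185² = 0.03456.
L/D = CL/CD = 0.4185 / 0.03456 = 12.1

L/D = 12.1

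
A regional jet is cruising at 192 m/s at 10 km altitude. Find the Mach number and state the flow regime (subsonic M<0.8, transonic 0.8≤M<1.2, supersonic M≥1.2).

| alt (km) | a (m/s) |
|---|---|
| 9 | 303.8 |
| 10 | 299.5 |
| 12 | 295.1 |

M = 0.641 (subsonic)

At 10 km, from the table: a = 299.5 m/s.
M = v/a = 192 / 299.5 = 0.641
M = 0.641 → subsonic.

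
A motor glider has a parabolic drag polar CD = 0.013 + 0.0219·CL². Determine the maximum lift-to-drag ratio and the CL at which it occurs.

For CD = CD0 + K·CL², (L/D)max occurs at CL* = √(CD0/K) and equals 1/(2√(K·CD0)).
(L/D)max = 1/(2√(0.0219 × 0.013)) = 1/(2 × 0.01687) = 29.6
CL* = √(0.013/0.0219) = 0.77

(L/D)max = 29.6, at CL = 0.77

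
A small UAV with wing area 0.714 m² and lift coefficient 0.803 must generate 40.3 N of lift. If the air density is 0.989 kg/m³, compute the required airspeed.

v = 11.9 m/s

L = ½ρv²S·CL ⇒ v = √(2L/(ρ·S·CL))
v = √(2 × 40.3 / (0.989 × 0.714 × 0.803)) = √142.1 = 11.9 m/s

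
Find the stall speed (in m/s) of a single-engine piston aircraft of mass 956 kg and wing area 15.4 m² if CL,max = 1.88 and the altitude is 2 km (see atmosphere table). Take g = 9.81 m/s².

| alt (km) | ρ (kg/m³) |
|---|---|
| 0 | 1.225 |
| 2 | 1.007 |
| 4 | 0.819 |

At 2 km, from the table: ρ = 1.007 kg/m³.
Stall occurs when L = W at CL,max. W = mg = 956 × 9.81 = 9378 N.
From L = ½ρV²S·CL,max = W: V_stall = √(2W/(ρSCL,max)) = √(2·9378/(1.007·15.4·1.88))
V_stall = √643.4 = 25.4 m/s

V_stall = 25.4 m/s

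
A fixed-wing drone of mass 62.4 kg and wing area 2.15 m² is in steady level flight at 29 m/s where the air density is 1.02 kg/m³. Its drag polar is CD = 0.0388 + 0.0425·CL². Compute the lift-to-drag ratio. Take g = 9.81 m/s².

L/D = 11.5

Weight W = mg = 62.4 × 9.81 = 612.14 N; in level flight L = W.
q = ½ρv² = ½ × 1.02 × 29² = 428.9 Pa.
Required CL = L/(qS) = 612.14/(428.9·2.15) = 0.6638.
CD = 0.0388 + 0.0425 × 0.6638² = 0.05753.
L/D = CL/CD = 0.6638 / 0.05753 = 11.5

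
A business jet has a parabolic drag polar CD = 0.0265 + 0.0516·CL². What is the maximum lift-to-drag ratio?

For CD = CD0 + K·CL², (L/D)max occurs at CL* = √(CD0/K) and equals 1/(2√(K·CD0)).
(L/D)max = 1/(2√(0.0516 × 0.0265)) = 1/(2 × 0.03698) = 13.5

(L/D)max = 13.5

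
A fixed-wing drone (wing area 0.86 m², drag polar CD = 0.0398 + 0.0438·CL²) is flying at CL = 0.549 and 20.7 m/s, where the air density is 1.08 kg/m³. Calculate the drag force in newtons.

D = 10.5 N

CD = 0.0398 + 0.0438 × 0.549² = 0.053
D = ½ρv²S·CD = ½ × 1.08 × 20.7² × 0.86 × 0.053 = 10.5 N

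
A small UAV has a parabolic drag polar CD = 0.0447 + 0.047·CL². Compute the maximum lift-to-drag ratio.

(L/D)max = 10.9

For CD = CD0 + K·CL², (L/D)max occurs at CL* = √(CD0/K) and equals 1/(2√(K·CD0)).
(L/D)max = 1/(2√(0.047 × 0.0447)) = 1/(2 × 0.04584) = 10.9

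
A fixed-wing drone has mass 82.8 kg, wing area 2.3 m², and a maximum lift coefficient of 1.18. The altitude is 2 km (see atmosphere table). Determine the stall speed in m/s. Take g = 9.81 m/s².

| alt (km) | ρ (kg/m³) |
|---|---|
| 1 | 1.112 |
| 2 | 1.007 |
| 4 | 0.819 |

At 2 km, from the table: ρ = 1.007 kg/m³.
At stall, lift equals weight: L = W = m·g = 82.8 × 9.81 = 812.3 N.
V_stall = √(2W/(ρ·S·CL,max)) = √(2 × 812.3 / (1.007 × 2.3 × 1.18))
V_stall = √594.4 = 24.4 m/s

V_stall = 24.4 m/s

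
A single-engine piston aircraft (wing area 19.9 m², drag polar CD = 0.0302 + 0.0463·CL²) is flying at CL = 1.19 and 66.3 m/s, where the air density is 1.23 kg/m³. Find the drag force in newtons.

D = 5150 N

CD = 0.0302 + 0.0463 × 1.19² = 0.09577
D = ½ρv²S·CD = ½ × 1.23 × 66.3² × 19.9 × 0.09577 = 5150 N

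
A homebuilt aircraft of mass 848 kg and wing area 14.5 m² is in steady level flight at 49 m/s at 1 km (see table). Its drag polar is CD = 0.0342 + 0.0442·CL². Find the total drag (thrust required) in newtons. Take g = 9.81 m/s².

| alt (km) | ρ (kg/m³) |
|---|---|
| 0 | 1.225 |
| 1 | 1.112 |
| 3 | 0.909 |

D = 820 N

At 1 km, from the table: ρ = 1.112 kg/m³.
Weight W = mg = 848 × 9.81 = 8318.9 N; in level flight L = W.
Dynamic pressure q = 0.5 × 1.112 × 49² = 1335 Pa.
CL = 2W/(ρv²S) = 2×8318.9/(1.112×49²×14.5) = 0.4298.
CD = 0.0342 + 0.0442 × 0.4298² = 0.04236.
D = q·S·CD = 1335 × 14.5 × 0.04236 = 820 N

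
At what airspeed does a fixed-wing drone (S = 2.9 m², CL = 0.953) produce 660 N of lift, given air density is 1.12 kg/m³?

v = 20.7 m/s

L = ½ρv²S·CL ⇒ v = √(2L/(ρ·S·CL))
v = √(2 × 660 / (1.12 × 2.9 × 0.953)) = √426.4 = 20.7 m/s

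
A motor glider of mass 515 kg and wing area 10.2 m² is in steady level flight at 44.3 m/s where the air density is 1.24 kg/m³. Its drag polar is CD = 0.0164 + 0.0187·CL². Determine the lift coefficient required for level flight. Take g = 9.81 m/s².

CL = 0.407

Level flight ⇒ L = W = m·g = 515 × 9.81 = 5052.2 N.
q = ½ρv² = ½ × 1.24 × 44.3² = 1217 Pa.
Required CL = L/(qS) = 5052.2/(1217·10.2) = 0.4071.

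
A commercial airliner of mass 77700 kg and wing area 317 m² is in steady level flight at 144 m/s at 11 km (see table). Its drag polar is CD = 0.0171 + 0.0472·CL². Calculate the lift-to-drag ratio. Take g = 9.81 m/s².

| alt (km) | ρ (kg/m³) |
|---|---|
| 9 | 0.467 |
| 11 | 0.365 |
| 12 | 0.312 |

L/D = 17.6

At 11 km, from the table: ρ = 0.365 kg/m³.
In steady level flight, lift balances weight: W = mg = 77700 × 9.81 = 7.6224×10^5 N.
Dynamic pressure q = 0.5 × 0.365 × 144² = 3784 Pa.
Required CL = L/(qS) = 7.6224×10^5/(3784·317) = 0.6354.
CD = 0.0171 + 0.0472 × 0.6354² = 0.03616.
L/D = CL/CD = 0.6354 / 0.03616 = 17.6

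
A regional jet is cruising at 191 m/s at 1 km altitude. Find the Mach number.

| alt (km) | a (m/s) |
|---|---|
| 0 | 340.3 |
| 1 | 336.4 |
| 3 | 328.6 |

At 1 km, from the table: a = 336.4 m/s.
M = v/a = 191 / 336.4 = 0.568

M = 0.568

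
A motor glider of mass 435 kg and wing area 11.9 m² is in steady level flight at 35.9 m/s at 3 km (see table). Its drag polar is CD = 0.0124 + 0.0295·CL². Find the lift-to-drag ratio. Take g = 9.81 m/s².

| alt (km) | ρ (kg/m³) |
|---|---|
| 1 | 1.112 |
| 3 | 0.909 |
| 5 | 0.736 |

At 3 km, from the table: ρ = 0.909 kg/m³.
Weight W = mg = 435 × 9.81 = 4267.4 N; in level flight L = W.
q = ½ρv² = ½ × 0.909 × 35.9² = 585.8 Pa.
Required CL = L/(qS) = 4267.4/(585.8·11.9) = 0.6122.
CD = 0.0124 + 0.0295 × 0.6122² = 0.02346.
L/D = CL/CD = 0.6122 / 0.02346 = 26.1

L/D = 26.1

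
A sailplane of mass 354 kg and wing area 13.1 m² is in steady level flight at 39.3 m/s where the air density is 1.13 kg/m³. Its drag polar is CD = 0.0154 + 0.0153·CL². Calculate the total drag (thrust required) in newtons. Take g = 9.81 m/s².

In steady level flight, lift balances weight: W = mg = 354 × 9.81 = 3472.7 N.
q = ½ρv² = ½ × 1.13 × 39.3² = 872.6 Pa.
CL = 2W/(ρv²S) = 2×3472.7/(1.13×39.3²×13.1) = 0.3038.
CD = 0.0154 + 0.0153 × 0.3038² = 0.01681.
D = q·S·CD = 872.6 × 13.1 × 0.01681 = 192.2 N

D = 192 N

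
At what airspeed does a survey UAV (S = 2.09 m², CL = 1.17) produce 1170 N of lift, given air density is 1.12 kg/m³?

L = ½ρv²S·CL ⇒ v = √(2L/(ρ·S·CL))
v = √(2 × 1170 / (1.12 × 2.09 × 1.17)) = √854.4 = 29.2 m/s

v = 29.2 m/s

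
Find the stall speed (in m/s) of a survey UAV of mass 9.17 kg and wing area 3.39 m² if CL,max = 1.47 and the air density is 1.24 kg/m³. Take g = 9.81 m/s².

Stall occurs when L = W at CL,max. W = mg = 9.17 × 9.81 = 89.96 N.
V_stall = √(2W/(ρ·S·CL,max)) = √(2 × 89.96 / (1.24 × 3.39 × 1.47))
V_stall = √29.12 = 5.4 m/s

V_stall = 5.4 m/s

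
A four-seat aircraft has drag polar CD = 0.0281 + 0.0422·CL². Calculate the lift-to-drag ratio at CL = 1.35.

L/D = 12.9

CD = 0.0281 + 0.0422 × 1.35² = 0.105
L/D = CL/CD = 1.35 / 0.105 = 12.9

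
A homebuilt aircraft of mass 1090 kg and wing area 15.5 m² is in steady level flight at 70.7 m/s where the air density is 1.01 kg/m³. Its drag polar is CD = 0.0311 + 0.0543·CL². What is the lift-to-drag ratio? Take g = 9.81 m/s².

L/D = 7.77

In steady level flight, lift balances weight: W = mg = 1090 × 9.81 = 10693 N.
Dynamic pressure q = 0.5 × 1.01 × 70.7² = 2524 Pa.
Required CL = L/(qS) = 10693/(2524·15.5) = 0.2733.
CD = 0.0311 + 0.0543 × 0.2733² = 0.03516.
L/D = CL/CD = 0.2733 / 0.03516 = 7.77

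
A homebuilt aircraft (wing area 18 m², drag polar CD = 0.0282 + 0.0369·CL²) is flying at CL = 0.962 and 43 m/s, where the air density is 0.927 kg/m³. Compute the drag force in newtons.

CD = 0.0282 + 0.0369 × 0.962² = 0.06235
D = ½ρv²S·CD = ½ × 0.927 × 43² × 18 × 0.06235 = 962 N

D = 962 N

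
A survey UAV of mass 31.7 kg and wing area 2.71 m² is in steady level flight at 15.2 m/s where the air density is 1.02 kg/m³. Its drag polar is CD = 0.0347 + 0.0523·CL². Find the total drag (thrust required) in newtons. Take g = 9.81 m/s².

In steady level flight, lift balances weight: W = mg = 31.7 × 9.81 = 310.98 N.
Dynamic pressure q = 0.5 × 1.02 × 15.2² = 117.8 Pa.
CL = W/(q·S) = 310.98 / (117.8 × 2.71) = 0.9739.
CD = 0.0347 + 0.0523 × 0.9739² = 0.0843.
D = q·S·CD = 117.8 × 2.71 × 0.0843 = 26.92 N

D = 26.9 N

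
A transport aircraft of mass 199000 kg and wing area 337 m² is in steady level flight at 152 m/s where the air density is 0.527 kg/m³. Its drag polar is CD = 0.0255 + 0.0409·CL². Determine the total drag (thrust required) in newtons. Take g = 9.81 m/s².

D = 1.28×10^5 N

Weight W = mg = 199000 × 9.81 = 1.9522×10^6 N; in level flight L = W.
q = ½ρv² = ½ × 0.527 × 152² = 6088 Pa.
CL = W/(q·S) = 1.9522×10^6 / (6088 × 337) = 0.9515.
CD = 0.0255 + 0.0409 × 0.9515² = 0.06253.
D = q·S·CD = 6088 × 337 × 0.06253 = 1.283×10^5 N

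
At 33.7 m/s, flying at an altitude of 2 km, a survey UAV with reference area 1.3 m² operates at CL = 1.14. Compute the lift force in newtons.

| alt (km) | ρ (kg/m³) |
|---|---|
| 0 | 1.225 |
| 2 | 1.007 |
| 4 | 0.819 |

L = 847 N

At 2 km, from the table: ρ = 1.007 kg/m³.
L = ½ρv²S·CL = ½ × 1.007 × 33.7² × 1.3 × 1.14 = 847 N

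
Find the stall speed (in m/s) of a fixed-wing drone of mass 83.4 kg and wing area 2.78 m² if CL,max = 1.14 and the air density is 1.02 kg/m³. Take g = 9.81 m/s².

V_stall = 22.5 m/s

At stall, lift equals weight: L = W = m·g = 83.4 × 9.81 = 818.2 N.
V_stall = √(2W/(ρ·S·CL,max)) = √(2 × 818.2 / (1.02 × 2.78 × 1.14))
V_stall = √506.2 = 22.5 m/s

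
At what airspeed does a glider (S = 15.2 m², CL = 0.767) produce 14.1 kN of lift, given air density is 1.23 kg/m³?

v = 44.3 m/s

L = ½ρv²S·CL ⇒ v = √(2L/(ρ·S·CL))
v = √(2 × 14100 / (1.23 × 15.2 × 0.767)) = √1967 = 44.3 m/s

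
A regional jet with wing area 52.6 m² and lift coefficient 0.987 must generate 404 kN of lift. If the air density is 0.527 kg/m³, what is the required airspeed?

L = ½ρv²S·CL ⇒ v = √(2L/(ρ·S·CL))
v = √(2 × 4.04×10^5 / (0.527 × 52.6 × 0.987)) = √29530 = 172 m/s

v = 172 m/s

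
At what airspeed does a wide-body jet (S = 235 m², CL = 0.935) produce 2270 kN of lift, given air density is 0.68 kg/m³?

v = 174 m/s

L = ½ρv²S·CL ⇒ v = √(2L/(ρ·S·CL))
v = √(2 × 2.27×10^6 / (0.68 × 235 × 0.935)) = √30390 = 174 m/s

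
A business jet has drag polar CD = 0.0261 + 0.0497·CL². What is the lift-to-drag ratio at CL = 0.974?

CD = 0.0261 + 0.0497 × 0.974² = 0.07325
L/D = CL/CD = 0.974 / 0.07325 = 13.3

L/D = 13.3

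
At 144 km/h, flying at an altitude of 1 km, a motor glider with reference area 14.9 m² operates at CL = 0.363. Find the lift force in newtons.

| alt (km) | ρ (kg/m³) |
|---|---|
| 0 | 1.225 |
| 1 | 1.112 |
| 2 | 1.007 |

L = 4810 N

At 1 km, from the table: ρ = 1.112 kg/m³.
Convert speed: v = 144 km/h ÷ 3.6 = 40 m/s.
Dynamic pressure q = ½ρv² = ½ × 1.112 × 40² = 889.6 Pa.
L = q·S·CL = 889.6 × 14.9 × 0.363 = 4810 N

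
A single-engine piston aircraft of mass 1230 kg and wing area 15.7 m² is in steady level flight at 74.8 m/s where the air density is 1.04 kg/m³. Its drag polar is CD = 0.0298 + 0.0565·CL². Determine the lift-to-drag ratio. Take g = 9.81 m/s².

L/D = 7.83

Level flight ⇒ L = W = m·g = 1230 × 9.81 = 12066 N.
q = ½ρv² = ½ × 1.04 × 74.8² = 2909 Pa.
Required CL = L/(qS) = 12066/(2909·15.7) = 0.2642.
CD = 0.0298 + 0.0565 × 0.2642² = 0.03374.
L/D = CL/CD = 0.2642 / 0.03374 = 7.83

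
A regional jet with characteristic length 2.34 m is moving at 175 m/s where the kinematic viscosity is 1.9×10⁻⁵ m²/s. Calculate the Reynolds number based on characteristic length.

Re = 2.16×10^7

Re = v·c/ν = 175 × 2.34 / (1.9×10⁻⁵) = 2.16×10^7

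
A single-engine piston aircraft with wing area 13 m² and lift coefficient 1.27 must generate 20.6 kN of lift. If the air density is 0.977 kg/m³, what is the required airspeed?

v = 50.5 m/s

L = ½ρv²S·CL ⇒ v = √(2L/(ρ·S·CL))
v = √(2 × 20600 / (0.977 × 13 × 1.27)) = √2554 = 50.5 m/s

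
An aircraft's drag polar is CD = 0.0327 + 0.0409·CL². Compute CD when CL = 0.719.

CD = 0.0538

CD = 0.0327 + 0.0409 × 0.719² = 0.0327 + 0.02114 = 0.0538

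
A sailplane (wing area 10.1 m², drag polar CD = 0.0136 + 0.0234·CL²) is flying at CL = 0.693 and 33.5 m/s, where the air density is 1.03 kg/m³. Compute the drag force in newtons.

CD = 0.0136 + 0.0234 × 0.693² = 0.02484
D = ½ρv²S·CD = ½ × 1.03 × 33.5² × 10.1 × 0.02484 = 145 N

D = 145 N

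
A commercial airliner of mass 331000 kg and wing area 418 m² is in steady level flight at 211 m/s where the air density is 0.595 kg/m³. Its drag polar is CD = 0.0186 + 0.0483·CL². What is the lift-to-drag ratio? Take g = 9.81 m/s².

Level flight ⇒ L = W = m·g = 331000 × 9.81 = 3.2471×10^6 N.
q = ½ρv² = ½ × 0.595 × 211² = 13240 Pa.
CL = 2W/(ρv²S) = 2×3.2471×10^6/(0.595×211²×418) = 0.5865.
CD = 0.0186 + 0.0483 × 0.5865² = 0.03521.
L/D = CL/CD = 0.5865 / 0.03521 = 16.7

L/D = 16.7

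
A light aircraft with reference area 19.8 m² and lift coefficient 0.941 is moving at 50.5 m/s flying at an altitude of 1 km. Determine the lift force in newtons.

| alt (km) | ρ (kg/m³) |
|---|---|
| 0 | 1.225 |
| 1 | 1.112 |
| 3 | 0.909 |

L = 26400 N

At 1 km, from the table: ρ = 1.112 kg/m³.
Dynamic pressure q = ½ρv² = ½ × 1.112 × 50.5² = 1418 Pa.
L = q·S·CL = 1418 × 19.8 × 0.941 = 26400 N ≈ 26.4 kN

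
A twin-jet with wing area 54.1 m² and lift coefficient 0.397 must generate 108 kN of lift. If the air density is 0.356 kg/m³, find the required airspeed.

v = 168 m/s

L = ½ρv²S·CL ⇒ v = √(2L/(ρ·S·CL))
v = √(2 × 1.08×10^5 / (0.356 × 54.1 × 0.397)) = √28250 = 168 m/s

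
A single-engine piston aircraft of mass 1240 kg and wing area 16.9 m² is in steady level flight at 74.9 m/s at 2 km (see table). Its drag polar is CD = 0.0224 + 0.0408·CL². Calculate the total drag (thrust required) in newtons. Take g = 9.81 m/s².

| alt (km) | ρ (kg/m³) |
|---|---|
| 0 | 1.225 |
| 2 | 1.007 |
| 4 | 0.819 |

D = 1200 N

At 2 km, from the table: ρ = 1.007 kg/m³.
Level flight ⇒ L = W = m·g = 1240 × 9.81 = 12164 N.
Dynamic pressure q = 0.5 × 1.007 × 74.9² = 2825 Pa.
Required CL = L/(qS) = 12164/(2825·16.9) = 0.2548.
CD = 0.0224 + 0.0408 × 0.2548² = 0.02505.
D = q·S·CD = 2825 × 16.9 × 0.02505 = 1196 N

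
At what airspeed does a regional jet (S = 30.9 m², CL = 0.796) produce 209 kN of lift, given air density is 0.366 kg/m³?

v = 215 m/s

L = ½ρv²S·CL ⇒ v = √(2L/(ρ·S·CL))
v = √(2 × 2.09×10^5 / (0.366 × 30.9 × 0.796)) = √46430 = 215 m/s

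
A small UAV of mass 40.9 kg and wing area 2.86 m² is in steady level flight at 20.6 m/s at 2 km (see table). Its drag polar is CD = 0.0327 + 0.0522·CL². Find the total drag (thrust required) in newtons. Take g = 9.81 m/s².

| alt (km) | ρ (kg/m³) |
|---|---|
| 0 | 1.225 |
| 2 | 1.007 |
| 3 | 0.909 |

At 2 km, from the table: ρ = 1.007 kg/m³.
In steady level flight, lift balances weight: W = mg = 40.9 × 9.81 = 401.23 N.
Dynamic pressure q = 0.5 × 1.007 × 20.6² = 213.7 Pa.
Required CL = L/(qS) = 401.23/(213.7·2.86) = 0.6566.
CD = 0.0327 + 0.0522 × 0.6566² = 0.0552.
D = q·S·CD = 213.7 × 2.86 × 0.0552 = 33.73 N

D = 33.7 N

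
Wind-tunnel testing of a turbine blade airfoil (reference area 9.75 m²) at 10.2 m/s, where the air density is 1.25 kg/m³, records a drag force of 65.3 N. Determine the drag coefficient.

CD = 0.103

From D = ½ρv²S·CD, rearranging gives CD = 2D/(ρv²S).
CD = 2 × 65.3 / (1.25 × 10.2² × 9.75) = 0.103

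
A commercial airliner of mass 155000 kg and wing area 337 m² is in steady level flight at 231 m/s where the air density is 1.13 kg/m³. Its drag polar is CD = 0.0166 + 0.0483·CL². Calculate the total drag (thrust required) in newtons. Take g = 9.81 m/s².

D = 1.8×10^5 N

Level flight ⇒ L = W = m·g = 155000 × 9.81 = 1.5206×10^6 N.
Dynamic pressure q = 0.5 × 1.13 × 231² = 30150 Pa.
CL = W/(q·S) = 1.5206×10^6 / (30150 × 337) = 0.1497.
CD = 0.0166 + 0.0483 × 0.1497² = 0.01768.
D = q·S·CD = 30150 × 337 × 0.01768 = 1.797×10^5 N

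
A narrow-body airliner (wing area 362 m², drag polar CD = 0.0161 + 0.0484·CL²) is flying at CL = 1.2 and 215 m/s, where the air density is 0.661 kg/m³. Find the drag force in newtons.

CD = 0.0161 + 0.0484 × 1.2² = 0.0858
D = ½ρv²S·CD = ½ × 0.661 × 215² × 362 × 0.0858 = 4.74×10^5 N

D = 4.74×10^5 N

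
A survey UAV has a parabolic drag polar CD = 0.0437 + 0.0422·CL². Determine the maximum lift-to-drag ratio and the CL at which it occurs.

For CD = CD0 + K·CL², (L/D)max occurs at CL* = √(CD0/K) and equals 1/(2√(K·CD0)).
(L/D)max = 1/(2√(0.0422 × 0.0437)) = 1/(2 × 0.04294) = 11.6
CL* = √(0.0437/0.0422) = 1.02

(L/D)max = 11.6, at CL = 1.02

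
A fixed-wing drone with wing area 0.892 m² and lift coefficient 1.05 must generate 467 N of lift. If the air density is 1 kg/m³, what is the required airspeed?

L = ½ρv²S·CL ⇒ v = √(2L/(ρ·S·CL))
v = √(2 × 467 / (1 × 0.892 × 1.05)) = √997.2 = 31.6 m/s

v = 31.6 m/s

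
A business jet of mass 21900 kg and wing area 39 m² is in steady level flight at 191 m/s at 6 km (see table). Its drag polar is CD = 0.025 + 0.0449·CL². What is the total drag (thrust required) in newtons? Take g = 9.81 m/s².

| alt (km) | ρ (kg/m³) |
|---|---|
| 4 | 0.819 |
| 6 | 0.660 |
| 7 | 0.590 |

D = 16200 N

At 6 km, from the table: ρ = 0.660 kg/m³.
Weight W = mg = 21900 × 9.81 = 2.1484×10^5 N; in level flight L = W.
q = ½ρv² = ½ × 0.66 × 191² = 12040 Pa.
Required CL = L/(qS) = 2.1484×10^5/(12040·39) = 0.4576.
CD = 0.025 + 0.0449 × 0.4576² = 0.0344.
D = q·S·CD = 12040 × 39 × 0.0344 = 16150 N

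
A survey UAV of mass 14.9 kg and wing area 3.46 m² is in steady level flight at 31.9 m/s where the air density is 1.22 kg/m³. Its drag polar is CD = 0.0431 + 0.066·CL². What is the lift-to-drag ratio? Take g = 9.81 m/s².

L/D = 1.57

Level flight ⇒ L = W = m·g = 14.9 × 9.81 = 146.17 N.
q = ½ρv² = ½ × 1.22 × 31.9² = 620.7 Pa.
Required CL = L/(qS) = 146.17/(620.7·3.46) = 0.06806.
CD = 0.0431 + 0.066 × 0.06806² = 0.04341.
L/D = CL/CD = 0.06806 / 0.04341 = 1.57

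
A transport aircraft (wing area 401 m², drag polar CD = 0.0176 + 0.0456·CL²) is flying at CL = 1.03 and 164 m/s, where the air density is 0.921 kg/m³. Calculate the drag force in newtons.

CD = 0.0176 + 0.0456 × 1.03² = 0.06598
D = ½ρv²S·CD = ½ × 0.921 × 164² × 401 × 0.06598 = 3.28×10^5 N

D = 3.28×10^5 N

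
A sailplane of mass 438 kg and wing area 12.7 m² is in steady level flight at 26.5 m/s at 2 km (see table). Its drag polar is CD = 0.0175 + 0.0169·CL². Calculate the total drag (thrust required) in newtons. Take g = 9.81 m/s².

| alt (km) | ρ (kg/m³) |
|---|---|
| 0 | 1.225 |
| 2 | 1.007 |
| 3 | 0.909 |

At 2 km, from the table: ρ = 1.007 kg/m³.
Level flight ⇒ L = W = m·g = 438 × 9.81 = 4296.8 N.
Dynamic pressure q = 0.5 × 1.007 × 26.5² = 353.6 Pa.
CL = 2W/(ρv²S) = 2×4296.8/(1.007×26.5²×12.7) = 0.9569.
CD = 0.0175 + 0.0169 × 0.9569² = 0.03297.
D = q·S·CD = 353.6 × 12.7 × 0.03297 = 148.1 N

D = 148 N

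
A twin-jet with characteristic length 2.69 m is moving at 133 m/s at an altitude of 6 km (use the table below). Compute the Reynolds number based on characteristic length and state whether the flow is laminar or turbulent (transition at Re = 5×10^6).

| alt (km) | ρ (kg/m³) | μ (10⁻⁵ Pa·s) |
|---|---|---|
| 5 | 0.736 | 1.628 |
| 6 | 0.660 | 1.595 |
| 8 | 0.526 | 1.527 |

Re = 1.48×10^7 (turbulent)

At 6 km, from the table: ρ = 0.660 kg/m³, μ = 1.595×10⁻⁵ Pa·s.
Re = ρ·v·c/μ = 0.66 × 133 × 2.69 / (1.595×10⁻⁵) = 1.48×10^7
Since 1.48×10^7 > 5×10^6, the flow is turbulent.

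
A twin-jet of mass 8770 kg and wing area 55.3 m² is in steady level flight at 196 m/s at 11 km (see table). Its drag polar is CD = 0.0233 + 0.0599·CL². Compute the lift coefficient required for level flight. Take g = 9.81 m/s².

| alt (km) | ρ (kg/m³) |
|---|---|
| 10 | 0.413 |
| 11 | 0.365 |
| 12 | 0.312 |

CL = 0.222

At 11 km, from the table: ρ = 0.365 kg/m³.
In steady level flight, lift balances weight: W = mg = 8770 × 9.81 = 86034 N.
q = ½ρv² = ½ × 0.365 × 196² = 7011 Pa.
CL = 2W/(ρv²S) = 2×86034/(0.365×196²×55.3) = 0.2219.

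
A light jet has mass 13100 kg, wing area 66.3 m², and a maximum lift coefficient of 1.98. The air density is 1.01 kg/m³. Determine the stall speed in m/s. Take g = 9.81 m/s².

At stall, lift equals weight: L = W = m·g = 13100 × 9.81 = 1.285×10^5 N.
V_stall = √(2W/(ρ·S·CL,max)) = √(2 × 1.285×10^5 / (1.01 × 66.3 × 1.98))
V_stall = √1939 = 44 m/s

V_stall = 44 m/s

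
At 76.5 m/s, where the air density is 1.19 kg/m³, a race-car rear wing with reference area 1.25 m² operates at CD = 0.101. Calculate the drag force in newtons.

D = 440 N

D = ½ρv²S·CD = ½ × 1.19 × 76.5² × 1.25 × 0.101 = 440 N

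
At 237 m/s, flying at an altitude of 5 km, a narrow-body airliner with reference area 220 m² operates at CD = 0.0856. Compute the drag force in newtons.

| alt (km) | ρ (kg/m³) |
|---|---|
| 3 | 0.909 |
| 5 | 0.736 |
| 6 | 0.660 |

At 5 km, from the table: ρ = 0.736 kg/m³.
D = ½ρv²S·CD = ½ × 0.736 × 237² × 220 × 0.0856 = 3.89×10^5 N ≈ 389 kN

D = 3.89×10^5 N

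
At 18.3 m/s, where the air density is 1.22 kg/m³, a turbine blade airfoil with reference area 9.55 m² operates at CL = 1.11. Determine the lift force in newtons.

L = 2170 N

Dynamic pressure q = ½ρv² = ½ × 1.22 × 18.3² = 204.3 Pa.
L = q·S·CL = 204.3 × 9.55 × 1.11 = 2170 N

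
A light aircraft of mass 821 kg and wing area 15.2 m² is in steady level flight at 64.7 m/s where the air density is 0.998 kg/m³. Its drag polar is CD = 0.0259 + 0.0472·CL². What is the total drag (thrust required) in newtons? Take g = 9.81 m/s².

Weight W = mg = 821 × 9.81 = 8054 N; in level flight L = W.
q = ½ρv² = ½ × 0.998 × 64.7² = 2089 Pa.
CL = 2W/(ρv²S) = 2×8054/(0.998×64.7²×15.2) = 0.2537.
CD = 0.0259 + 0.0472 × 0.2537² = 0.02894.
D = q·S·CD = 2089 × 15.2 × 0.02894 = 918.8 N

D = 919 N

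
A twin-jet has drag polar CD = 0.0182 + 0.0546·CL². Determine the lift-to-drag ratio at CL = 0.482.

CD = 0.0182 + 0.0546 × 0.482² = 0.03088
L/D = CL/CD = 0.482 / 0.03088 = 15.6

L/D = 15.6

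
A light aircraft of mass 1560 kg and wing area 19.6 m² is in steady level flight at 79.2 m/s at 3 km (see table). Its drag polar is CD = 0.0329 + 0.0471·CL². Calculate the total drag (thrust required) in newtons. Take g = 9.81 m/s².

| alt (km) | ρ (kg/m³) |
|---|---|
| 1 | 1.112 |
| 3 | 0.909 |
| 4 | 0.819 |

At 3 km, from the table: ρ = 0.909 kg/m³.
Weight W = mg = 1560 × 9.81 = 15304 N; in level flight L = W.
q = ½ρv² = ½ × 0.909 × 79.2² = 2851 Pa.
CL = 2W/(ρv²S) = 2×15304/(0.909×79.2²×19.6) = 0.2739.
CD = 0.0329 + 0.0471 × 0.2739² = 0.03643.
D = q·S·CD = 2851 × 19.6 × 0.03643 = 2036 N

D = 2040 N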